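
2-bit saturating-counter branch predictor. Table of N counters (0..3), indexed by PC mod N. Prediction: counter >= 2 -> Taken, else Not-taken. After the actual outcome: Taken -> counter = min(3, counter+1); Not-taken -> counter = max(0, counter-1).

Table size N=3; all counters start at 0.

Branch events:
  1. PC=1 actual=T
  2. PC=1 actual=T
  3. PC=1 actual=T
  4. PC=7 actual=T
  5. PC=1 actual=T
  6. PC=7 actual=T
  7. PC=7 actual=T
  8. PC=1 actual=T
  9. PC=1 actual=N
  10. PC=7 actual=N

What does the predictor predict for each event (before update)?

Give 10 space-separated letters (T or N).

Ev 1: PC=1 idx=1 pred=N actual=T -> ctr[1]=1
Ev 2: PC=1 idx=1 pred=N actual=T -> ctr[1]=2
Ev 3: PC=1 idx=1 pred=T actual=T -> ctr[1]=3
Ev 4: PC=7 idx=1 pred=T actual=T -> ctr[1]=3
Ev 5: PC=1 idx=1 pred=T actual=T -> ctr[1]=3
Ev 6: PC=7 idx=1 pred=T actual=T -> ctr[1]=3
Ev 7: PC=7 idx=1 pred=T actual=T -> ctr[1]=3
Ev 8: PC=1 idx=1 pred=T actual=T -> ctr[1]=3
Ev 9: PC=1 idx=1 pred=T actual=N -> ctr[1]=2
Ev 10: PC=7 idx=1 pred=T actual=N -> ctr[1]=1

Answer: N N T T T T T T T T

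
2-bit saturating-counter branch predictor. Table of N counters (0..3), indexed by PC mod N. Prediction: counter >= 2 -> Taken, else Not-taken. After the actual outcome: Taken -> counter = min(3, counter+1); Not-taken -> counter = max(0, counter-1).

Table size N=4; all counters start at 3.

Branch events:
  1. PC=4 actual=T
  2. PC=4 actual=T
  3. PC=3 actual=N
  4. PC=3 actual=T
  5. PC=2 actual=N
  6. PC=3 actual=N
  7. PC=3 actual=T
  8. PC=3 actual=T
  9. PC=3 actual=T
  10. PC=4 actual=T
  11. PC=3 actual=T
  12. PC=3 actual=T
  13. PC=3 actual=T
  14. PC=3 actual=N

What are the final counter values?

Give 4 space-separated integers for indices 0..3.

Ev 1: PC=4 idx=0 pred=T actual=T -> ctr[0]=3
Ev 2: PC=4 idx=0 pred=T actual=T -> ctr[0]=3
Ev 3: PC=3 idx=3 pred=T actual=N -> ctr[3]=2
Ev 4: PC=3 idx=3 pred=T actual=T -> ctr[3]=3
Ev 5: PC=2 idx=2 pred=T actual=N -> ctr[2]=2
Ev 6: PC=3 idx=3 pred=T actual=N -> ctr[3]=2
Ev 7: PC=3 idx=3 pred=T actual=T -> ctr[3]=3
Ev 8: PC=3 idx=3 pred=T actual=T -> ctr[3]=3
Ev 9: PC=3 idx=3 pred=T actual=T -> ctr[3]=3
Ev 10: PC=4 idx=0 pred=T actual=T -> ctr[0]=3
Ev 11: PC=3 idx=3 pred=T actual=T -> ctr[3]=3
Ev 12: PC=3 idx=3 pred=T actual=T -> ctr[3]=3
Ev 13: PC=3 idx=3 pred=T actual=T -> ctr[3]=3
Ev 14: PC=3 idx=3 pred=T actual=N -> ctr[3]=2

Answer: 3 3 2 2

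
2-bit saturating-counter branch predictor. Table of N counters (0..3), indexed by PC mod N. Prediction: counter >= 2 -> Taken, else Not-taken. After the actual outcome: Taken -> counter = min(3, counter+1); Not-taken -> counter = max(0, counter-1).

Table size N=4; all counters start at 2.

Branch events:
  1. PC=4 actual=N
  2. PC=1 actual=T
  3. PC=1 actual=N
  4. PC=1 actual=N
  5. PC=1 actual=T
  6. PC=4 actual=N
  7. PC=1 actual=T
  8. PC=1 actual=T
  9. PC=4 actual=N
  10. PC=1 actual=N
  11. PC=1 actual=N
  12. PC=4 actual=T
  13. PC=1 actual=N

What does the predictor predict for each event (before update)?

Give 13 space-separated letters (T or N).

Answer: T T T T N N T T N T T N N

Derivation:
Ev 1: PC=4 idx=0 pred=T actual=N -> ctr[0]=1
Ev 2: PC=1 idx=1 pred=T actual=T -> ctr[1]=3
Ev 3: PC=1 idx=1 pred=T actual=N -> ctr[1]=2
Ev 4: PC=1 idx=1 pred=T actual=N -> ctr[1]=1
Ev 5: PC=1 idx=1 pred=N actual=T -> ctr[1]=2
Ev 6: PC=4 idx=0 pred=N actual=N -> ctr[0]=0
Ev 7: PC=1 idx=1 pred=T actual=T -> ctr[1]=3
Ev 8: PC=1 idx=1 pred=T actual=T -> ctr[1]=3
Ev 9: PC=4 idx=0 pred=N actual=N -> ctr[0]=0
Ev 10: PC=1 idx=1 pred=T actual=N -> ctr[1]=2
Ev 11: PC=1 idx=1 pred=T actual=N -> ctr[1]=1
Ev 12: PC=4 idx=0 pred=N actual=T -> ctr[0]=1
Ev 13: PC=1 idx=1 pred=N actual=N -> ctr[1]=0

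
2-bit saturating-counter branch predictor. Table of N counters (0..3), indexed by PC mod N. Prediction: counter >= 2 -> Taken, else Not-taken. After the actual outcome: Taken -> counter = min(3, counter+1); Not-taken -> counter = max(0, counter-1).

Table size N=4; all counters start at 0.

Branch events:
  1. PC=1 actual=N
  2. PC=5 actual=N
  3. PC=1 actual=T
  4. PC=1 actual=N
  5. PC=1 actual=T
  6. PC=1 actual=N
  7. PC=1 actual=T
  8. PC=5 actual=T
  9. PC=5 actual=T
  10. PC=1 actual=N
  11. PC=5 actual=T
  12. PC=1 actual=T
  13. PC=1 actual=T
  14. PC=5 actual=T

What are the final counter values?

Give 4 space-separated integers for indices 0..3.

Ev 1: PC=1 idx=1 pred=N actual=N -> ctr[1]=0
Ev 2: PC=5 idx=1 pred=N actual=N -> ctr[1]=0
Ev 3: PC=1 idx=1 pred=N actual=T -> ctr[1]=1
Ev 4: PC=1 idx=1 pred=N actual=N -> ctr[1]=0
Ev 5: PC=1 idx=1 pred=N actual=T -> ctr[1]=1
Ev 6: PC=1 idx=1 pred=N actual=N -> ctr[1]=0
Ev 7: PC=1 idx=1 pred=N actual=T -> ctr[1]=1
Ev 8: PC=5 idx=1 pred=N actual=T -> ctr[1]=2
Ev 9: PC=5 idx=1 pred=T actual=T -> ctr[1]=3
Ev 10: PC=1 idx=1 pred=T actual=N -> ctr[1]=2
Ev 11: PC=5 idx=1 pred=T actual=T -> ctr[1]=3
Ev 12: PC=1 idx=1 pred=T actual=T -> ctr[1]=3
Ev 13: PC=1 idx=1 pred=T actual=T -> ctr[1]=3
Ev 14: PC=5 idx=1 pred=T actual=T -> ctr[1]=3

Answer: 0 3 0 0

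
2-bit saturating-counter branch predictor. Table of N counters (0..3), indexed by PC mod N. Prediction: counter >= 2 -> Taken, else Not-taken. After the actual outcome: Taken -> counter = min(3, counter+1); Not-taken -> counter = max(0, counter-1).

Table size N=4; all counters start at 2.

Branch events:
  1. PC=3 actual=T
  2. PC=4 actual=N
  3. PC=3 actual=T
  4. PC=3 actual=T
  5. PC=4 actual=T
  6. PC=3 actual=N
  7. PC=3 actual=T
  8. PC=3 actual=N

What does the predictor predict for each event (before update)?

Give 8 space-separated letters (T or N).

Ev 1: PC=3 idx=3 pred=T actual=T -> ctr[3]=3
Ev 2: PC=4 idx=0 pred=T actual=N -> ctr[0]=1
Ev 3: PC=3 idx=3 pred=T actual=T -> ctr[3]=3
Ev 4: PC=3 idx=3 pred=T actual=T -> ctr[3]=3
Ev 5: PC=4 idx=0 pred=N actual=T -> ctr[0]=2
Ev 6: PC=3 idx=3 pred=T actual=N -> ctr[3]=2
Ev 7: PC=3 idx=3 pred=T actual=T -> ctr[3]=3
Ev 8: PC=3 idx=3 pred=T actual=N -> ctr[3]=2

Answer: T T T T N T T T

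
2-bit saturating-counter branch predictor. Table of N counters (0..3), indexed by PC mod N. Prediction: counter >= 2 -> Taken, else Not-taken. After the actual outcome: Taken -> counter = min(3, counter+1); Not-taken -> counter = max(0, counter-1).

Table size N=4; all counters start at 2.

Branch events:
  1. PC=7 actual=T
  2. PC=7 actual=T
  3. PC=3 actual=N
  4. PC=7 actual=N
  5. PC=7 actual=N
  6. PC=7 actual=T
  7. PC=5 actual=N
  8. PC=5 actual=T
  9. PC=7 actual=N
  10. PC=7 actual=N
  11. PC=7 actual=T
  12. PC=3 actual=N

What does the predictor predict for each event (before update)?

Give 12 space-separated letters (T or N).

Answer: T T T T N N T N N N N N

Derivation:
Ev 1: PC=7 idx=3 pred=T actual=T -> ctr[3]=3
Ev 2: PC=7 idx=3 pred=T actual=T -> ctr[3]=3
Ev 3: PC=3 idx=3 pred=T actual=N -> ctr[3]=2
Ev 4: PC=7 idx=3 pred=T actual=N -> ctr[3]=1
Ev 5: PC=7 idx=3 pred=N actual=N -> ctr[3]=0
Ev 6: PC=7 idx=3 pred=N actual=T -> ctr[3]=1
Ev 7: PC=5 idx=1 pred=T actual=N -> ctr[1]=1
Ev 8: PC=5 idx=1 pred=N actual=T -> ctr[1]=2
Ev 9: PC=7 idx=3 pred=N actual=N -> ctr[3]=0
Ev 10: PC=7 idx=3 pred=N actual=N -> ctr[3]=0
Ev 11: PC=7 idx=3 pred=N actual=T -> ctr[3]=1
Ev 12: PC=3 idx=3 pred=N actual=N -> ctr[3]=0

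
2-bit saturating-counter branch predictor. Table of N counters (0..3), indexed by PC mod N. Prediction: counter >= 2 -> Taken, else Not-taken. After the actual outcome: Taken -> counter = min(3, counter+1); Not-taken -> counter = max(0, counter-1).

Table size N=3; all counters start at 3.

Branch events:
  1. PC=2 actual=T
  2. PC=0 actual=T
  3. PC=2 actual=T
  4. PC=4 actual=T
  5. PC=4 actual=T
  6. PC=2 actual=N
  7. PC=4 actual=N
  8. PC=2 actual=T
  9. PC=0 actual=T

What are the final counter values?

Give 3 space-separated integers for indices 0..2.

Answer: 3 2 3

Derivation:
Ev 1: PC=2 idx=2 pred=T actual=T -> ctr[2]=3
Ev 2: PC=0 idx=0 pred=T actual=T -> ctr[0]=3
Ev 3: PC=2 idx=2 pred=T actual=T -> ctr[2]=3
Ev 4: PC=4 idx=1 pred=T actual=T -> ctr[1]=3
Ev 5: PC=4 idx=1 pred=T actual=T -> ctr[1]=3
Ev 6: PC=2 idx=2 pred=T actual=N -> ctr[2]=2
Ev 7: PC=4 idx=1 pred=T actual=N -> ctr[1]=2
Ev 8: PC=2 idx=2 pred=T actual=T -> ctr[2]=3
Ev 9: PC=0 idx=0 pred=T actual=T -> ctr[0]=3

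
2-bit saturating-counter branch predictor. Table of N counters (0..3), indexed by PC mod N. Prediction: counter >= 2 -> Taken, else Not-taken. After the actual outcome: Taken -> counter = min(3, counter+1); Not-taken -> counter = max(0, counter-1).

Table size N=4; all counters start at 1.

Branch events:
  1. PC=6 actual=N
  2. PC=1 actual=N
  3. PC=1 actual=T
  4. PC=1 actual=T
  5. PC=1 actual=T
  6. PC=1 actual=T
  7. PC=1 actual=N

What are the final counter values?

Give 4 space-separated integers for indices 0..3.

Ev 1: PC=6 idx=2 pred=N actual=N -> ctr[2]=0
Ev 2: PC=1 idx=1 pred=N actual=N -> ctr[1]=0
Ev 3: PC=1 idx=1 pred=N actual=T -> ctr[1]=1
Ev 4: PC=1 idx=1 pred=N actual=T -> ctr[1]=2
Ev 5: PC=1 idx=1 pred=T actual=T -> ctr[1]=3
Ev 6: PC=1 idx=1 pred=T actual=T -> ctr[1]=3
Ev 7: PC=1 idx=1 pred=T actual=N -> ctr[1]=2

Answer: 1 2 0 1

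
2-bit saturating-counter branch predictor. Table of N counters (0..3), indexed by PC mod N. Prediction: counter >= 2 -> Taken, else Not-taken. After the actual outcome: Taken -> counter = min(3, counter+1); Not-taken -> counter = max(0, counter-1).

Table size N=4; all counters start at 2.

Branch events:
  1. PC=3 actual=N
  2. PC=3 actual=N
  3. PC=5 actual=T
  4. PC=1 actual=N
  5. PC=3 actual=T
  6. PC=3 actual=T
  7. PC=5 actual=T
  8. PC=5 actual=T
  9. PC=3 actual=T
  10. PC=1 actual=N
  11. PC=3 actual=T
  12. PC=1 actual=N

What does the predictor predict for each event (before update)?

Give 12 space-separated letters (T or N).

Ev 1: PC=3 idx=3 pred=T actual=N -> ctr[3]=1
Ev 2: PC=3 idx=3 pred=N actual=N -> ctr[3]=0
Ev 3: PC=5 idx=1 pred=T actual=T -> ctr[1]=3
Ev 4: PC=1 idx=1 pred=T actual=N -> ctr[1]=2
Ev 5: PC=3 idx=3 pred=N actual=T -> ctr[3]=1
Ev 6: PC=3 idx=3 pred=N actual=T -> ctr[3]=2
Ev 7: PC=5 idx=1 pred=T actual=T -> ctr[1]=3
Ev 8: PC=5 idx=1 pred=T actual=T -> ctr[1]=3
Ev 9: PC=3 idx=3 pred=T actual=T -> ctr[3]=3
Ev 10: PC=1 idx=1 pred=T actual=N -> ctr[1]=2
Ev 11: PC=3 idx=3 pred=T actual=T -> ctr[3]=3
Ev 12: PC=1 idx=1 pred=T actual=N -> ctr[1]=1

Answer: T N T T N N T T T T T T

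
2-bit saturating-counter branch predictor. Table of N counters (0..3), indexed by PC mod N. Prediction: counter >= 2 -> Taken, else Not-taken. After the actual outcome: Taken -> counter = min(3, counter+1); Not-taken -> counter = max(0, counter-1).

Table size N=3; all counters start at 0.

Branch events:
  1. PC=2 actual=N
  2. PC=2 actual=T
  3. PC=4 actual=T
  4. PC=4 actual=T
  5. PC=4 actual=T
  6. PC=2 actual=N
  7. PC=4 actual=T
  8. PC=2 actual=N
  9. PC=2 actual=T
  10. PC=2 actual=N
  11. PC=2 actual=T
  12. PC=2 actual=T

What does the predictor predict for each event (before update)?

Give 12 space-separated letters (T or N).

Ev 1: PC=2 idx=2 pred=N actual=N -> ctr[2]=0
Ev 2: PC=2 idx=2 pred=N actual=T -> ctr[2]=1
Ev 3: PC=4 idx=1 pred=N actual=T -> ctr[1]=1
Ev 4: PC=4 idx=1 pred=N actual=T -> ctr[1]=2
Ev 5: PC=4 idx=1 pred=T actual=T -> ctr[1]=3
Ev 6: PC=2 idx=2 pred=N actual=N -> ctr[2]=0
Ev 7: PC=4 idx=1 pred=T actual=T -> ctr[1]=3
Ev 8: PC=2 idx=2 pred=N actual=N -> ctr[2]=0
Ev 9: PC=2 idx=2 pred=N actual=T -> ctr[2]=1
Ev 10: PC=2 idx=2 pred=N actual=N -> ctr[2]=0
Ev 11: PC=2 idx=2 pred=N actual=T -> ctr[2]=1
Ev 12: PC=2 idx=2 pred=N actual=T -> ctr[2]=2

Answer: N N N N T N T N N N N N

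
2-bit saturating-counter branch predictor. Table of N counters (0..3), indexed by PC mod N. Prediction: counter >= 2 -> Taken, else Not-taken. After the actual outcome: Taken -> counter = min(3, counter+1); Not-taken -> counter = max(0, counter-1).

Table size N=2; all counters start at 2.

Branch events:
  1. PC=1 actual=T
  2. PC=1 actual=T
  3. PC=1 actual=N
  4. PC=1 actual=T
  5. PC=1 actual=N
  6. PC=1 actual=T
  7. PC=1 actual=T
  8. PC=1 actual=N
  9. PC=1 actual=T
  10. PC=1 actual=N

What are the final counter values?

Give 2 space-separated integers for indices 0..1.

Answer: 2 2

Derivation:
Ev 1: PC=1 idx=1 pred=T actual=T -> ctr[1]=3
Ev 2: PC=1 idx=1 pred=T actual=T -> ctr[1]=3
Ev 3: PC=1 idx=1 pred=T actual=N -> ctr[1]=2
Ev 4: PC=1 idx=1 pred=T actual=T -> ctr[1]=3
Ev 5: PC=1 idx=1 pred=T actual=N -> ctr[1]=2
Ev 6: PC=1 idx=1 pred=T actual=T -> ctr[1]=3
Ev 7: PC=1 idx=1 pred=T actual=T -> ctr[1]=3
Ev 8: PC=1 idx=1 pred=T actual=N -> ctr[1]=2
Ev 9: PC=1 idx=1 pred=T actual=T -> ctr[1]=3
Ev 10: PC=1 idx=1 pred=T actual=N -> ctr[1]=2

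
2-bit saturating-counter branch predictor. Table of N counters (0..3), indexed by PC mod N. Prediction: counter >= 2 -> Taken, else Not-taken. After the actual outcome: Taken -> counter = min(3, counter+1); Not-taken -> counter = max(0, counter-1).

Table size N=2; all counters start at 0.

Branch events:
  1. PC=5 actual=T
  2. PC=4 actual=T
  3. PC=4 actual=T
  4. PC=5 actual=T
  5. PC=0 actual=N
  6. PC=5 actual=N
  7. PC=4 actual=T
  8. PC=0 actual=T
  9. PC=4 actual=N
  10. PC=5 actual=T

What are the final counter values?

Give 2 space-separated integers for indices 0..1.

Answer: 2 2

Derivation:
Ev 1: PC=5 idx=1 pred=N actual=T -> ctr[1]=1
Ev 2: PC=4 idx=0 pred=N actual=T -> ctr[0]=1
Ev 3: PC=4 idx=0 pred=N actual=T -> ctr[0]=2
Ev 4: PC=5 idx=1 pred=N actual=T -> ctr[1]=2
Ev 5: PC=0 idx=0 pred=T actual=N -> ctr[0]=1
Ev 6: PC=5 idx=1 pred=T actual=N -> ctr[1]=1
Ev 7: PC=4 idx=0 pred=N actual=T -> ctr[0]=2
Ev 8: PC=0 idx=0 pred=T actual=T -> ctr[0]=3
Ev 9: PC=4 idx=0 pred=T actual=N -> ctr[0]=2
Ev 10: PC=5 idx=1 pred=N actual=T -> ctr[1]=2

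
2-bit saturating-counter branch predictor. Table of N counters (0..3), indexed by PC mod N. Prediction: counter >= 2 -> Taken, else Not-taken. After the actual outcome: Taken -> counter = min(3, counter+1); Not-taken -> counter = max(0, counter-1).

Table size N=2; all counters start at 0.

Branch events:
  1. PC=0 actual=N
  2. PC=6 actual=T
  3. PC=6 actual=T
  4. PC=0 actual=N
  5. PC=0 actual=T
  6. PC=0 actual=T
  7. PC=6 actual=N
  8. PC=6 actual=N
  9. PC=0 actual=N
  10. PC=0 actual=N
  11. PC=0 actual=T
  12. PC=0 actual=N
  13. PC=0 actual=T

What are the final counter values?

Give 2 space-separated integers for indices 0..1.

Ev 1: PC=0 idx=0 pred=N actual=N -> ctr[0]=0
Ev 2: PC=6 idx=0 pred=N actual=T -> ctr[0]=1
Ev 3: PC=6 idx=0 pred=N actual=T -> ctr[0]=2
Ev 4: PC=0 idx=0 pred=T actual=N -> ctr[0]=1
Ev 5: PC=0 idx=0 pred=N actual=T -> ctr[0]=2
Ev 6: PC=0 idx=0 pred=T actual=T -> ctr[0]=3
Ev 7: PC=6 idx=0 pred=T actual=N -> ctr[0]=2
Ev 8: PC=6 idx=0 pred=T actual=N -> ctr[0]=1
Ev 9: PC=0 idx=0 pred=N actual=N -> ctr[0]=0
Ev 10: PC=0 idx=0 pred=N actual=N -> ctr[0]=0
Ev 11: PC=0 idx=0 pred=N actual=T -> ctr[0]=1
Ev 12: PC=0 idx=0 pred=N actual=N -> ctr[0]=0
Ev 13: PC=0 idx=0 pred=N actual=T -> ctr[0]=1

Answer: 1 0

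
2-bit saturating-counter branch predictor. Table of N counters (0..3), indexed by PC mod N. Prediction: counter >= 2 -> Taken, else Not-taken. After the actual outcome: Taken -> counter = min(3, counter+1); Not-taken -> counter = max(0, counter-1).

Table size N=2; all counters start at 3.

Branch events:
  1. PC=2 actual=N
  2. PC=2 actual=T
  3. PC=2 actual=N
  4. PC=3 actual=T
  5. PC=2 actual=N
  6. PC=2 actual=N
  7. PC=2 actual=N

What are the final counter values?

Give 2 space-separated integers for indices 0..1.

Ev 1: PC=2 idx=0 pred=T actual=N -> ctr[0]=2
Ev 2: PC=2 idx=0 pred=T actual=T -> ctr[0]=3
Ev 3: PC=2 idx=0 pred=T actual=N -> ctr[0]=2
Ev 4: PC=3 idx=1 pred=T actual=T -> ctr[1]=3
Ev 5: PC=2 idx=0 pred=T actual=N -> ctr[0]=1
Ev 6: PC=2 idx=0 pred=N actual=N -> ctr[0]=0
Ev 7: PC=2 idx=0 pred=N actual=N -> ctr[0]=0

Answer: 0 3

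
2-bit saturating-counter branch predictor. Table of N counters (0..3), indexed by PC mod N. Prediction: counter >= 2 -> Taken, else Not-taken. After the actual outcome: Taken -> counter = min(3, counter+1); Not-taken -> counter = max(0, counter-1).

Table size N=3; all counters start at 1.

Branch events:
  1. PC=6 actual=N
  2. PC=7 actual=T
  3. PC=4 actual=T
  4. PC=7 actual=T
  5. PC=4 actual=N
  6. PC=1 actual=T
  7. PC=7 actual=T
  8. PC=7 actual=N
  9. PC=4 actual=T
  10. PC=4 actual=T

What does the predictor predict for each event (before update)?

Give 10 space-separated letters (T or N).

Answer: N N T T T T T T T T

Derivation:
Ev 1: PC=6 idx=0 pred=N actual=N -> ctr[0]=0
Ev 2: PC=7 idx=1 pred=N actual=T -> ctr[1]=2
Ev 3: PC=4 idx=1 pred=T actual=T -> ctr[1]=3
Ev 4: PC=7 idx=1 pred=T actual=T -> ctr[1]=3
Ev 5: PC=4 idx=1 pred=T actual=N -> ctr[1]=2
Ev 6: PC=1 idx=1 pred=T actual=T -> ctr[1]=3
Ev 7: PC=7 idx=1 pred=T actual=T -> ctr[1]=3
Ev 8: PC=7 idx=1 pred=T actual=N -> ctr[1]=2
Ev 9: PC=4 idx=1 pred=T actual=T -> ctr[1]=3
Ev 10: PC=4 idx=1 pred=T actual=T -> ctr[1]=3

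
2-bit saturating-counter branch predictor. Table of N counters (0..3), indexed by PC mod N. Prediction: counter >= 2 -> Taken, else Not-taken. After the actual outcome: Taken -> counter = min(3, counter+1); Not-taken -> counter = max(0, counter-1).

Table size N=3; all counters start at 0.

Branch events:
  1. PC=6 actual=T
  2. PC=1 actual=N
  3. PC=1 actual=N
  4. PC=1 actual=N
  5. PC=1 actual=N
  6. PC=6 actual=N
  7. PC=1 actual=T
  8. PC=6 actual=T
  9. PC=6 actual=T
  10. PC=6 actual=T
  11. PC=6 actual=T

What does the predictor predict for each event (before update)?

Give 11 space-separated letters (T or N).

Answer: N N N N N N N N N T T

Derivation:
Ev 1: PC=6 idx=0 pred=N actual=T -> ctr[0]=1
Ev 2: PC=1 idx=1 pred=N actual=N -> ctr[1]=0
Ev 3: PC=1 idx=1 pred=N actual=N -> ctr[1]=0
Ev 4: PC=1 idx=1 pred=N actual=N -> ctr[1]=0
Ev 5: PC=1 idx=1 pred=N actual=N -> ctr[1]=0
Ev 6: PC=6 idx=0 pred=N actual=N -> ctr[0]=0
Ev 7: PC=1 idx=1 pred=N actual=T -> ctr[1]=1
Ev 8: PC=6 idx=0 pred=N actual=T -> ctr[0]=1
Ev 9: PC=6 idx=0 pred=N actual=T -> ctr[0]=2
Ev 10: PC=6 idx=0 pred=T actual=T -> ctr[0]=3
Ev 11: PC=6 idx=0 pred=T actual=T -> ctr[0]=3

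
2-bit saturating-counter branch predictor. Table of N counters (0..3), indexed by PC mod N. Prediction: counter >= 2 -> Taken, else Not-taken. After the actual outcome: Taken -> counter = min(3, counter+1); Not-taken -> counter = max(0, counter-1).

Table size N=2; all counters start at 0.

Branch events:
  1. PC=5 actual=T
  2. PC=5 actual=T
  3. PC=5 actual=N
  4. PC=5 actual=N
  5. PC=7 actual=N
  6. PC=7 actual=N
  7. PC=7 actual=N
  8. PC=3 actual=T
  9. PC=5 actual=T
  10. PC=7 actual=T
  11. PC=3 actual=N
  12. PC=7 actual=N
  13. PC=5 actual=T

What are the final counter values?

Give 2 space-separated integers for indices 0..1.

Answer: 0 2

Derivation:
Ev 1: PC=5 idx=1 pred=N actual=T -> ctr[1]=1
Ev 2: PC=5 idx=1 pred=N actual=T -> ctr[1]=2
Ev 3: PC=5 idx=1 pred=T actual=N -> ctr[1]=1
Ev 4: PC=5 idx=1 pred=N actual=N -> ctr[1]=0
Ev 5: PC=7 idx=1 pred=N actual=N -> ctr[1]=0
Ev 6: PC=7 idx=1 pred=N actual=N -> ctr[1]=0
Ev 7: PC=7 idx=1 pred=N actual=N -> ctr[1]=0
Ev 8: PC=3 idx=1 pred=N actual=T -> ctr[1]=1
Ev 9: PC=5 idx=1 pred=N actual=T -> ctr[1]=2
Ev 10: PC=7 idx=1 pred=T actual=T -> ctr[1]=3
Ev 11: PC=3 idx=1 pred=T actual=N -> ctr[1]=2
Ev 12: PC=7 idx=1 pred=T actual=N -> ctr[1]=1
Ev 13: PC=5 idx=1 pred=N actual=T -> ctr[1]=2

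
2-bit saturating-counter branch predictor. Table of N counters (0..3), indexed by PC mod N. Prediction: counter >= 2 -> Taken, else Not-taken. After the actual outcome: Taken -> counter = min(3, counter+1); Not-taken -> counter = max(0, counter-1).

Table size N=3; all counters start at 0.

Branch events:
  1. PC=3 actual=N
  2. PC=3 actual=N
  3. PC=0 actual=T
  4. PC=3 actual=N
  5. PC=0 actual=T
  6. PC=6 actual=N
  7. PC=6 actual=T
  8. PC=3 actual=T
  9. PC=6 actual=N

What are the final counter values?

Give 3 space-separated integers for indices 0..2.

Answer: 1 0 0

Derivation:
Ev 1: PC=3 idx=0 pred=N actual=N -> ctr[0]=0
Ev 2: PC=3 idx=0 pred=N actual=N -> ctr[0]=0
Ev 3: PC=0 idx=0 pred=N actual=T -> ctr[0]=1
Ev 4: PC=3 idx=0 pred=N actual=N -> ctr[0]=0
Ev 5: PC=0 idx=0 pred=N actual=T -> ctr[0]=1
Ev 6: PC=6 idx=0 pred=N actual=N -> ctr[0]=0
Ev 7: PC=6 idx=0 pred=N actual=T -> ctr[0]=1
Ev 8: PC=3 idx=0 pred=N actual=T -> ctr[0]=2
Ev 9: PC=6 idx=0 pred=T actual=N -> ctr[0]=1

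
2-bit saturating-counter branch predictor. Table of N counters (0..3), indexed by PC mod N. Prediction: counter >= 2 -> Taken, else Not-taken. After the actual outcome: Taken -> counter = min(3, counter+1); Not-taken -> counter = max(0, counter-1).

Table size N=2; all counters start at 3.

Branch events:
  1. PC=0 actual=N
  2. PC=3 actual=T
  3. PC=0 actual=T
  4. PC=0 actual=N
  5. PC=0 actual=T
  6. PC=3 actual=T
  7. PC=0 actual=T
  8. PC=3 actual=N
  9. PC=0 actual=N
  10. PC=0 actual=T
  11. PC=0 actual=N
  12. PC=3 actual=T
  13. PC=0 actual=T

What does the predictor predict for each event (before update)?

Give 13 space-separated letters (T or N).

Ev 1: PC=0 idx=0 pred=T actual=N -> ctr[0]=2
Ev 2: PC=3 idx=1 pred=T actual=T -> ctr[1]=3
Ev 3: PC=0 idx=0 pred=T actual=T -> ctr[0]=3
Ev 4: PC=0 idx=0 pred=T actual=N -> ctr[0]=2
Ev 5: PC=0 idx=0 pred=T actual=T -> ctr[0]=3
Ev 6: PC=3 idx=1 pred=T actual=T -> ctr[1]=3
Ev 7: PC=0 idx=0 pred=T actual=T -> ctr[0]=3
Ev 8: PC=3 idx=1 pred=T actual=N -> ctr[1]=2
Ev 9: PC=0 idx=0 pred=T actual=N -> ctr[0]=2
Ev 10: PC=0 idx=0 pred=T actual=T -> ctr[0]=3
Ev 11: PC=0 idx=0 pred=T actual=N -> ctr[0]=2
Ev 12: PC=3 idx=1 pred=T actual=T -> ctr[1]=3
Ev 13: PC=0 idx=0 pred=T actual=T -> ctr[0]=3

Answer: T T T T T T T T T T T T T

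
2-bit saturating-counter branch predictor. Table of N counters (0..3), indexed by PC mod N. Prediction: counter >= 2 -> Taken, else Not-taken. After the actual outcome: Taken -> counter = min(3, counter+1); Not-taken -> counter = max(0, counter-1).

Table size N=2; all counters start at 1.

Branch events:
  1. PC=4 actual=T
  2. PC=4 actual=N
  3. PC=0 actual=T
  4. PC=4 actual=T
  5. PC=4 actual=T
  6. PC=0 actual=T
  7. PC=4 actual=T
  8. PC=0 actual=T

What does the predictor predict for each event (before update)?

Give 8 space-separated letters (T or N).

Ev 1: PC=4 idx=0 pred=N actual=T -> ctr[0]=2
Ev 2: PC=4 idx=0 pred=T actual=N -> ctr[0]=1
Ev 3: PC=0 idx=0 pred=N actual=T -> ctr[0]=2
Ev 4: PC=4 idx=0 pred=T actual=T -> ctr[0]=3
Ev 5: PC=4 idx=0 pred=T actual=T -> ctr[0]=3
Ev 6: PC=0 idx=0 pred=T actual=T -> ctr[0]=3
Ev 7: PC=4 idx=0 pred=T actual=T -> ctr[0]=3
Ev 8: PC=0 idx=0 pred=T actual=T -> ctr[0]=3

Answer: N T N T T T T T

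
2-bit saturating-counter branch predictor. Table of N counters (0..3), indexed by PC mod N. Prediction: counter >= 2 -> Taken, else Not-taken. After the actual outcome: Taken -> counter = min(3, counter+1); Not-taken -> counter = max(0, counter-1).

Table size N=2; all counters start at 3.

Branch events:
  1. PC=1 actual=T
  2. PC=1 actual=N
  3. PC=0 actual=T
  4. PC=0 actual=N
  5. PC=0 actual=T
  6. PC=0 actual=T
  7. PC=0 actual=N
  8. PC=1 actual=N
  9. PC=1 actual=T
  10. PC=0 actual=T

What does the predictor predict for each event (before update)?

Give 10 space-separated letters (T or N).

Answer: T T T T T T T T N T

Derivation:
Ev 1: PC=1 idx=1 pred=T actual=T -> ctr[1]=3
Ev 2: PC=1 idx=1 pred=T actual=N -> ctr[1]=2
Ev 3: PC=0 idx=0 pred=T actual=T -> ctr[0]=3
Ev 4: PC=0 idx=0 pred=T actual=N -> ctr[0]=2
Ev 5: PC=0 idx=0 pred=T actual=T -> ctr[0]=3
Ev 6: PC=0 idx=0 pred=T actual=T -> ctr[0]=3
Ev 7: PC=0 idx=0 pred=T actual=N -> ctr[0]=2
Ev 8: PC=1 idx=1 pred=T actual=N -> ctr[1]=1
Ev 9: PC=1 idx=1 pred=N actual=T -> ctr[1]=2
Ev 10: PC=0 idx=0 pred=T actual=T -> ctr[0]=3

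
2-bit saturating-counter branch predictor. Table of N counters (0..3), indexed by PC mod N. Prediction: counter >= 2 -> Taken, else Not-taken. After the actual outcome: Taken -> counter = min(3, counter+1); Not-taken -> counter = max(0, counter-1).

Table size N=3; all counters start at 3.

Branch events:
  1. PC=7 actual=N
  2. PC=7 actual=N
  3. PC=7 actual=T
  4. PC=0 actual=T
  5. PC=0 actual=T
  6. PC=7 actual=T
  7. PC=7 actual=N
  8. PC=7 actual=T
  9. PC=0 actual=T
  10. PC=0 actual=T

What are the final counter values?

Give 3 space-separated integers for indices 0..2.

Ev 1: PC=7 idx=1 pred=T actual=N -> ctr[1]=2
Ev 2: PC=7 idx=1 pred=T actual=N -> ctr[1]=1
Ev 3: PC=7 idx=1 pred=N actual=T -> ctr[1]=2
Ev 4: PC=0 idx=0 pred=T actual=T -> ctr[0]=3
Ev 5: PC=0 idx=0 pred=T actual=T -> ctr[0]=3
Ev 6: PC=7 idx=1 pred=T actual=T -> ctr[1]=3
Ev 7: PC=7 idx=1 pred=T actual=N -> ctr[1]=2
Ev 8: PC=7 idx=1 pred=T actual=T -> ctr[1]=3
Ev 9: PC=0 idx=0 pred=T actual=T -> ctr[0]=3
Ev 10: PC=0 idx=0 pred=T actual=T -> ctr[0]=3

Answer: 3 3 3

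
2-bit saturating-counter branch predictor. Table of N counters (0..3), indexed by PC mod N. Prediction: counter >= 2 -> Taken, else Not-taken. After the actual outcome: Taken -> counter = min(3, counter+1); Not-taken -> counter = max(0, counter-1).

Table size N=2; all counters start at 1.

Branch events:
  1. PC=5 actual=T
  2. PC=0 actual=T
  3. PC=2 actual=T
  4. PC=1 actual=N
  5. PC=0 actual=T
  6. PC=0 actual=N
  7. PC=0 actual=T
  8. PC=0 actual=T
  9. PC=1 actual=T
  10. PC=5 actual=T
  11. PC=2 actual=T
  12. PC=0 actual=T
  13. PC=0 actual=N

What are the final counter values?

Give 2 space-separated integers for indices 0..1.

Answer: 2 3

Derivation:
Ev 1: PC=5 idx=1 pred=N actual=T -> ctr[1]=2
Ev 2: PC=0 idx=0 pred=N actual=T -> ctr[0]=2
Ev 3: PC=2 idx=0 pred=T actual=T -> ctr[0]=3
Ev 4: PC=1 idx=1 pred=T actual=N -> ctr[1]=1
Ev 5: PC=0 idx=0 pred=T actual=T -> ctr[0]=3
Ev 6: PC=0 idx=0 pred=T actual=N -> ctr[0]=2
Ev 7: PC=0 idx=0 pred=T actual=T -> ctr[0]=3
Ev 8: PC=0 idx=0 pred=T actual=T -> ctr[0]=3
Ev 9: PC=1 idx=1 pred=N actual=T -> ctr[1]=2
Ev 10: PC=5 idx=1 pred=T actual=T -> ctr[1]=3
Ev 11: PC=2 idx=0 pred=T actual=T -> ctr[0]=3
Ev 12: PC=0 idx=0 pred=T actual=T -> ctr[0]=3
Ev 13: PC=0 idx=0 pred=T actual=N -> ctr[0]=2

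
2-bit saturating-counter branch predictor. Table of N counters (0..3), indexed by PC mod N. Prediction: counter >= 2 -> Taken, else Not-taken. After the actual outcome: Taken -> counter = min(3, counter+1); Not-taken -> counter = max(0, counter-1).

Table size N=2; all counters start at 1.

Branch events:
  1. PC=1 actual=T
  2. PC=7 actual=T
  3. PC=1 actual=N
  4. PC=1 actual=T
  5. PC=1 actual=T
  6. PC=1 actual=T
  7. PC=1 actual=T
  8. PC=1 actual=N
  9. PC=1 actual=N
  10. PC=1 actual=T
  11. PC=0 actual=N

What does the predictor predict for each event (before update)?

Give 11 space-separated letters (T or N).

Ev 1: PC=1 idx=1 pred=N actual=T -> ctr[1]=2
Ev 2: PC=7 idx=1 pred=T actual=T -> ctr[1]=3
Ev 3: PC=1 idx=1 pred=T actual=N -> ctr[1]=2
Ev 4: PC=1 idx=1 pred=T actual=T -> ctr[1]=3
Ev 5: PC=1 idx=1 pred=T actual=T -> ctr[1]=3
Ev 6: PC=1 idx=1 pred=T actual=T -> ctr[1]=3
Ev 7: PC=1 idx=1 pred=T actual=T -> ctr[1]=3
Ev 8: PC=1 idx=1 pred=T actual=N -> ctr[1]=2
Ev 9: PC=1 idx=1 pred=T actual=N -> ctr[1]=1
Ev 10: PC=1 idx=1 pred=N actual=T -> ctr[1]=2
Ev 11: PC=0 idx=0 pred=N actual=N -> ctr[0]=0

Answer: N T T T T T T T T N N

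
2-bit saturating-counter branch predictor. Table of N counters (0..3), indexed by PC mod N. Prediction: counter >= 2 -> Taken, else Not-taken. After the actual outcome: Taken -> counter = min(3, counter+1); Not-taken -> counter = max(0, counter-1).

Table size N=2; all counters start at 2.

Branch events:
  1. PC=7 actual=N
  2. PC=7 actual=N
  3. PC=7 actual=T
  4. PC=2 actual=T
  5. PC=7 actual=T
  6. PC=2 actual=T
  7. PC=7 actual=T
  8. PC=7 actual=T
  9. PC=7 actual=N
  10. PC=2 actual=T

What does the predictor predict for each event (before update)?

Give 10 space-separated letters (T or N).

Answer: T N N T N T T T T T

Derivation:
Ev 1: PC=7 idx=1 pred=T actual=N -> ctr[1]=1
Ev 2: PC=7 idx=1 pred=N actual=N -> ctr[1]=0
Ev 3: PC=7 idx=1 pred=N actual=T -> ctr[1]=1
Ev 4: PC=2 idx=0 pred=T actual=T -> ctr[0]=3
Ev 5: PC=7 idx=1 pred=N actual=T -> ctr[1]=2
Ev 6: PC=2 idx=0 pred=T actual=T -> ctr[0]=3
Ev 7: PC=7 idx=1 pred=T actual=T -> ctr[1]=3
Ev 8: PC=7 idx=1 pred=T actual=T -> ctr[1]=3
Ev 9: PC=7 idx=1 pred=T actual=N -> ctr[1]=2
Ev 10: PC=2 idx=0 pred=T actual=T -> ctr[0]=3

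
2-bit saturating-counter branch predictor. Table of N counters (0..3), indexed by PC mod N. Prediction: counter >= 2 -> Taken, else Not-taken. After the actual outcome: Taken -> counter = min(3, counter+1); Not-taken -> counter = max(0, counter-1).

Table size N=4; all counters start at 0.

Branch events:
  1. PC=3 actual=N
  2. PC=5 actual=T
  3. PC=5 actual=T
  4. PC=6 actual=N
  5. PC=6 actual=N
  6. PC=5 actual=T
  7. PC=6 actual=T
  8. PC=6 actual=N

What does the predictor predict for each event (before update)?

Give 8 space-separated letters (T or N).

Answer: N N N N N T N N

Derivation:
Ev 1: PC=3 idx=3 pred=N actual=N -> ctr[3]=0
Ev 2: PC=5 idx=1 pred=N actual=T -> ctr[1]=1
Ev 3: PC=5 idx=1 pred=N actual=T -> ctr[1]=2
Ev 4: PC=6 idx=2 pred=N actual=N -> ctr[2]=0
Ev 5: PC=6 idx=2 pred=N actual=N -> ctr[2]=0
Ev 6: PC=5 idx=1 pred=T actual=T -> ctr[1]=3
Ev 7: PC=6 idx=2 pred=N actual=T -> ctr[2]=1
Ev 8: PC=6 idx=2 pred=N actual=N -> ctr[2]=0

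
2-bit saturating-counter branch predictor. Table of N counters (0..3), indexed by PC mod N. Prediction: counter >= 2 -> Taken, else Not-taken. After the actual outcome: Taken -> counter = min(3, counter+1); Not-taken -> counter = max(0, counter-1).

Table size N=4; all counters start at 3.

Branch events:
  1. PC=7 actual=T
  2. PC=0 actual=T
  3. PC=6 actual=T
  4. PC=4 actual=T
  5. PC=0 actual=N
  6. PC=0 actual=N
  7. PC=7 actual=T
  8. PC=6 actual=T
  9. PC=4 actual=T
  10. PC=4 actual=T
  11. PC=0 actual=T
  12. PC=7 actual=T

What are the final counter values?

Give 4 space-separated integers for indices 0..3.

Answer: 3 3 3 3

Derivation:
Ev 1: PC=7 idx=3 pred=T actual=T -> ctr[3]=3
Ev 2: PC=0 idx=0 pred=T actual=T -> ctr[0]=3
Ev 3: PC=6 idx=2 pred=T actual=T -> ctr[2]=3
Ev 4: PC=4 idx=0 pred=T actual=T -> ctr[0]=3
Ev 5: PC=0 idx=0 pred=T actual=N -> ctr[0]=2
Ev 6: PC=0 idx=0 pred=T actual=N -> ctr[0]=1
Ev 7: PC=7 idx=3 pred=T actual=T -> ctr[3]=3
Ev 8: PC=6 idx=2 pred=T actual=T -> ctr[2]=3
Ev 9: PC=4 idx=0 pred=N actual=T -> ctr[0]=2
Ev 10: PC=4 idx=0 pred=T actual=T -> ctr[0]=3
Ev 11: PC=0 idx=0 pred=T actual=T -> ctr[0]=3
Ev 12: PC=7 idx=3 pred=T actual=T -> ctr[3]=3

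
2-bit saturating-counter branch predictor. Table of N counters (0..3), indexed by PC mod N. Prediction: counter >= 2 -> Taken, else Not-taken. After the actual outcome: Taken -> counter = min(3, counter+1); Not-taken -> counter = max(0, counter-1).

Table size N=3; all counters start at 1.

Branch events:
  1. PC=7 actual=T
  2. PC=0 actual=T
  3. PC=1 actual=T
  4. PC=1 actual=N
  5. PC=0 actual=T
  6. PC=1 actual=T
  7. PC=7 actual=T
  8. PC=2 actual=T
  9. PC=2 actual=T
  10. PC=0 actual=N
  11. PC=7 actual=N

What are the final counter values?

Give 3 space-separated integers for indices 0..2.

Ev 1: PC=7 idx=1 pred=N actual=T -> ctr[1]=2
Ev 2: PC=0 idx=0 pred=N actual=T -> ctr[0]=2
Ev 3: PC=1 idx=1 pred=T actual=T -> ctr[1]=3
Ev 4: PC=1 idx=1 pred=T actual=N -> ctr[1]=2
Ev 5: PC=0 idx=0 pred=T actual=T -> ctr[0]=3
Ev 6: PC=1 idx=1 pred=T actual=T -> ctr[1]=3
Ev 7: PC=7 idx=1 pred=T actual=T -> ctr[1]=3
Ev 8: PC=2 idx=2 pred=N actual=T -> ctr[2]=2
Ev 9: PC=2 idx=2 pred=T actual=T -> ctr[2]=3
Ev 10: PC=0 idx=0 pred=T actual=N -> ctr[0]=2
Ev 11: PC=7 idx=1 pred=T actual=N -> ctr[1]=2

Answer: 2 2 3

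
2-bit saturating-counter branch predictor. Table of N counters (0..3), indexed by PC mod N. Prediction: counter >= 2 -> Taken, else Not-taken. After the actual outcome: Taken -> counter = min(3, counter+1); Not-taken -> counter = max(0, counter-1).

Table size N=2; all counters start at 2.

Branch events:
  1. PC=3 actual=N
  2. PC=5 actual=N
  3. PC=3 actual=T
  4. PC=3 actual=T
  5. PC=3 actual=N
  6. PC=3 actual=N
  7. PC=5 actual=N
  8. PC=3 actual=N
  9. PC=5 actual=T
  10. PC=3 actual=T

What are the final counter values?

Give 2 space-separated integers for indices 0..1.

Answer: 2 2

Derivation:
Ev 1: PC=3 idx=1 pred=T actual=N -> ctr[1]=1
Ev 2: PC=5 idx=1 pred=N actual=N -> ctr[1]=0
Ev 3: PC=3 idx=1 pred=N actual=T -> ctr[1]=1
Ev 4: PC=3 idx=1 pred=N actual=T -> ctr[1]=2
Ev 5: PC=3 idx=1 pred=T actual=N -> ctr[1]=1
Ev 6: PC=3 idx=1 pred=N actual=N -> ctr[1]=0
Ev 7: PC=5 idx=1 pred=N actual=N -> ctr[1]=0
Ev 8: PC=3 idx=1 pred=N actual=N -> ctr[1]=0
Ev 9: PC=5 idx=1 pred=N actual=T -> ctr[1]=1
Ev 10: PC=3 idx=1 pred=N actual=T -> ctr[1]=2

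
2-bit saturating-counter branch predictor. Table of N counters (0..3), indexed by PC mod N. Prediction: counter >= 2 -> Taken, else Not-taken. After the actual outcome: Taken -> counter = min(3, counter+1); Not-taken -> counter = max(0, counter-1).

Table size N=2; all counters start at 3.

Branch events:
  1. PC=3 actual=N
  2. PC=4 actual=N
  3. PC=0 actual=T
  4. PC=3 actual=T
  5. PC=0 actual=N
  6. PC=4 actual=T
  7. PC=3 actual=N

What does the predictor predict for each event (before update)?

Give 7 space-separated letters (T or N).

Answer: T T T T T T T

Derivation:
Ev 1: PC=3 idx=1 pred=T actual=N -> ctr[1]=2
Ev 2: PC=4 idx=0 pred=T actual=N -> ctr[0]=2
Ev 3: PC=0 idx=0 pred=T actual=T -> ctr[0]=3
Ev 4: PC=3 idx=1 pred=T actual=T -> ctr[1]=3
Ev 5: PC=0 idx=0 pred=T actual=N -> ctr[0]=2
Ev 6: PC=4 idx=0 pred=T actual=T -> ctr[0]=3
Ev 7: PC=3 idx=1 pred=T actual=N -> ctr[1]=2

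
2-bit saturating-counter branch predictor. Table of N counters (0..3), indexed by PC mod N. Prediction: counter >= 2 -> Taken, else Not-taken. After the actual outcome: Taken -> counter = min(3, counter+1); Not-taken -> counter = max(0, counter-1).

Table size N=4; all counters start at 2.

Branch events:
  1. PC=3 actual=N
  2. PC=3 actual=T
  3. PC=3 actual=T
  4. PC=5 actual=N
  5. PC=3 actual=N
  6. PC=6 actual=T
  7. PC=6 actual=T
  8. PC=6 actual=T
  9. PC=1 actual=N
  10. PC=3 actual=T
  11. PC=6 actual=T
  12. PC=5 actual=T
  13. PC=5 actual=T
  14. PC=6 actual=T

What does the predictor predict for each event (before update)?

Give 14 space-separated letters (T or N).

Answer: T N T T T T T T N T T N N T

Derivation:
Ev 1: PC=3 idx=3 pred=T actual=N -> ctr[3]=1
Ev 2: PC=3 idx=3 pred=N actual=T -> ctr[3]=2
Ev 3: PC=3 idx=3 pred=T actual=T -> ctr[3]=3
Ev 4: PC=5 idx=1 pred=T actual=N -> ctr[1]=1
Ev 5: PC=3 idx=3 pred=T actual=N -> ctr[3]=2
Ev 6: PC=6 idx=2 pred=T actual=T -> ctr[2]=3
Ev 7: PC=6 idx=2 pred=T actual=T -> ctr[2]=3
Ev 8: PC=6 idx=2 pred=T actual=T -> ctr[2]=3
Ev 9: PC=1 idx=1 pred=N actual=N -> ctr[1]=0
Ev 10: PC=3 idx=3 pred=T actual=T -> ctr[3]=3
Ev 11: PC=6 idx=2 pred=T actual=T -> ctr[2]=3
Ev 12: PC=5 idx=1 pred=N actual=T -> ctr[1]=1
Ev 13: PC=5 idx=1 pred=N actual=T -> ctr[1]=2
Ev 14: PC=6 idx=2 pred=T actual=T -> ctr[2]=3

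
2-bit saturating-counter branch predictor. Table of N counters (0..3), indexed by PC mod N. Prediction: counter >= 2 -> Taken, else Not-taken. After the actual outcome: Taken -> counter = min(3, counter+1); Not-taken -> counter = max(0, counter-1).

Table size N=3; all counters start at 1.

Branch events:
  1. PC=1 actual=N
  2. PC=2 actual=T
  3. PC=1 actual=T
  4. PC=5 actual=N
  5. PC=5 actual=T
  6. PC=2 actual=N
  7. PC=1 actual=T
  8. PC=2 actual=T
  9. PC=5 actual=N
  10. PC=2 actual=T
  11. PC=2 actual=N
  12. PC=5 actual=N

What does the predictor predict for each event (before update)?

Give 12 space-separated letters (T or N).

Answer: N N N T N T N N T N T N

Derivation:
Ev 1: PC=1 idx=1 pred=N actual=N -> ctr[1]=0
Ev 2: PC=2 idx=2 pred=N actual=T -> ctr[2]=2
Ev 3: PC=1 idx=1 pred=N actual=T -> ctr[1]=1
Ev 4: PC=5 idx=2 pred=T actual=N -> ctr[2]=1
Ev 5: PC=5 idx=2 pred=N actual=T -> ctr[2]=2
Ev 6: PC=2 idx=2 pred=T actual=N -> ctr[2]=1
Ev 7: PC=1 idx=1 pred=N actual=T -> ctr[1]=2
Ev 8: PC=2 idx=2 pred=N actual=T -> ctr[2]=2
Ev 9: PC=5 idx=2 pred=T actual=N -> ctr[2]=1
Ev 10: PC=2 idx=2 pred=N actual=T -> ctr[2]=2
Ev 11: PC=2 idx=2 pred=T actual=N -> ctr[2]=1
Ev 12: PC=5 idx=2 pred=N actual=N -> ctr[2]=0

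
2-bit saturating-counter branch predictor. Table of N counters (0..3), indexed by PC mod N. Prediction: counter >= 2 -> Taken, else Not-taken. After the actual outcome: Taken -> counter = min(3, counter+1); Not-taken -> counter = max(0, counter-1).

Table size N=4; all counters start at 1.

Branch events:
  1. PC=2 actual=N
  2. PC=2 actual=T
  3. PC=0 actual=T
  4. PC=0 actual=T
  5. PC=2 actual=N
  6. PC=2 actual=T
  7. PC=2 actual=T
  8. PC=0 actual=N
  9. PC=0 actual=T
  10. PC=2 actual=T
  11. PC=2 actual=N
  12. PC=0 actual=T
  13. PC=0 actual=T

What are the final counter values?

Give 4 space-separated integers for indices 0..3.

Answer: 3 1 2 1

Derivation:
Ev 1: PC=2 idx=2 pred=N actual=N -> ctr[2]=0
Ev 2: PC=2 idx=2 pred=N actual=T -> ctr[2]=1
Ev 3: PC=0 idx=0 pred=N actual=T -> ctr[0]=2
Ev 4: PC=0 idx=0 pred=T actual=T -> ctr[0]=3
Ev 5: PC=2 idx=2 pred=N actual=N -> ctr[2]=0
Ev 6: PC=2 idx=2 pred=N actual=T -> ctr[2]=1
Ev 7: PC=2 idx=2 pred=N actual=T -> ctr[2]=2
Ev 8: PC=0 idx=0 pred=T actual=N -> ctr[0]=2
Ev 9: PC=0 idx=0 pred=T actual=T -> ctr[0]=3
Ev 10: PC=2 idx=2 pred=T actual=T -> ctr[2]=3
Ev 11: PC=2 idx=2 pred=T actual=N -> ctr[2]=2
Ev 12: PC=0 idx=0 pred=T actual=T -> ctr[0]=3
Ev 13: PC=0 idx=0 pred=T actual=T -> ctr[0]=3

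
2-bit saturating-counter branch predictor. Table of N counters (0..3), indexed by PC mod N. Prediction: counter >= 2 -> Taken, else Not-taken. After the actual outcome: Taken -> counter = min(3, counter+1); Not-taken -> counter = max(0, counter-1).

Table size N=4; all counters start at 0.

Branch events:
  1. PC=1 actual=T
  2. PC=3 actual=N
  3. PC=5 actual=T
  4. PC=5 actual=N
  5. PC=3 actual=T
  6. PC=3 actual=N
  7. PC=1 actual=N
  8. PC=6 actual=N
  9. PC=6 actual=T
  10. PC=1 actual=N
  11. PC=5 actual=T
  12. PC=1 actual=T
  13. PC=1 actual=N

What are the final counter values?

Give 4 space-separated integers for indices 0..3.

Answer: 0 1 1 0

Derivation:
Ev 1: PC=1 idx=1 pred=N actual=T -> ctr[1]=1
Ev 2: PC=3 idx=3 pred=N actual=N -> ctr[3]=0
Ev 3: PC=5 idx=1 pred=N actual=T -> ctr[1]=2
Ev 4: PC=5 idx=1 pred=T actual=N -> ctr[1]=1
Ev 5: PC=3 idx=3 pred=N actual=T -> ctr[3]=1
Ev 6: PC=3 idx=3 pred=N actual=N -> ctr[3]=0
Ev 7: PC=1 idx=1 pred=N actual=N -> ctr[1]=0
Ev 8: PC=6 idx=2 pred=N actual=N -> ctr[2]=0
Ev 9: PC=6 idx=2 pred=N actual=T -> ctr[2]=1
Ev 10: PC=1 idx=1 pred=N actual=N -> ctr[1]=0
Ev 11: PC=5 idx=1 pred=N actual=T -> ctr[1]=1
Ev 12: PC=1 idx=1 pred=N actual=T -> ctr[1]=2
Ev 13: PC=1 idx=1 pred=T actual=N -> ctr[1]=1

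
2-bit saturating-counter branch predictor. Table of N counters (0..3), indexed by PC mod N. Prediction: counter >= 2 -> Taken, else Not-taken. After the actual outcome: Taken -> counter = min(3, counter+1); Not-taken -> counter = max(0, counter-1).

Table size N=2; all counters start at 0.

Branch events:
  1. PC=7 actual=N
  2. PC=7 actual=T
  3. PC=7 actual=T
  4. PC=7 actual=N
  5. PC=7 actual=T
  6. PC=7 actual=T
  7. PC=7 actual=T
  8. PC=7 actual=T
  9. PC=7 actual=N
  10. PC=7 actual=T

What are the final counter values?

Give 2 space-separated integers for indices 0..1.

Ev 1: PC=7 idx=1 pred=N actual=N -> ctr[1]=0
Ev 2: PC=7 idx=1 pred=N actual=T -> ctr[1]=1
Ev 3: PC=7 idx=1 pred=N actual=T -> ctr[1]=2
Ev 4: PC=7 idx=1 pred=T actual=N -> ctr[1]=1
Ev 5: PC=7 idx=1 pred=N actual=T -> ctr[1]=2
Ev 6: PC=7 idx=1 pred=T actual=T -> ctr[1]=3
Ev 7: PC=7 idx=1 pred=T actual=T -> ctr[1]=3
Ev 8: PC=7 idx=1 pred=T actual=T -> ctr[1]=3
Ev 9: PC=7 idx=1 pred=T actual=N -> ctr[1]=2
Ev 10: PC=7 idx=1 pred=T actual=T -> ctr[1]=3

Answer: 0 3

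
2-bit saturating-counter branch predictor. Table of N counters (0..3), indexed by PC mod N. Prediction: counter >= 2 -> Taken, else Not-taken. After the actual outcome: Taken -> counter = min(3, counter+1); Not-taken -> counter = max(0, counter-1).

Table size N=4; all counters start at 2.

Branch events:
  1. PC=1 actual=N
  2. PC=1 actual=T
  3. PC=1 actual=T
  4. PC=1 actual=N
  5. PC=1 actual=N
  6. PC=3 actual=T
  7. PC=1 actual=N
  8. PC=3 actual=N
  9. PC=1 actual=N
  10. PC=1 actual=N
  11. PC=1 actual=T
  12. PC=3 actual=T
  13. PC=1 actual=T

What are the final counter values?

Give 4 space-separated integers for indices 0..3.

Ev 1: PC=1 idx=1 pred=T actual=N -> ctr[1]=1
Ev 2: PC=1 idx=1 pred=N actual=T -> ctr[1]=2
Ev 3: PC=1 idx=1 pred=T actual=T -> ctr[1]=3
Ev 4: PC=1 idx=1 pred=T actual=N -> ctr[1]=2
Ev 5: PC=1 idx=1 pred=T actual=N -> ctr[1]=1
Ev 6: PC=3 idx=3 pred=T actual=T -> ctr[3]=3
Ev 7: PC=1 idx=1 pred=N actual=N -> ctr[1]=0
Ev 8: PC=3 idx=3 pred=T actual=N -> ctr[3]=2
Ev 9: PC=1 idx=1 pred=N actual=N -> ctr[1]=0
Ev 10: PC=1 idx=1 pred=N actual=N -> ctr[1]=0
Ev 11: PC=1 idx=1 pred=N actual=T -> ctr[1]=1
Ev 12: PC=3 idx=3 pred=T actual=T -> ctr[3]=3
Ev 13: PC=1 idx=1 pred=N actual=T -> ctr[1]=2

Answer: 2 2 2 3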